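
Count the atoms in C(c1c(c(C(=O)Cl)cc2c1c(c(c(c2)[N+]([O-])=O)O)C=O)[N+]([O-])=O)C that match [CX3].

The query [CX3] means: C with X3: aliphatic carbon with exactly 3 total connections.
Check the 24 heavy atoms by environment: 10× c (aromatic, X3) → no; 2× C (X4) → no; 2× N (charge +1, X3) → no; 2× O (charge -1, X1) → no; 4× O (X1) → no; 2× C (X3) → match; 1× Cl (X1) → no; 1× O (X2) → no.
That gives 2 matching atoms.

2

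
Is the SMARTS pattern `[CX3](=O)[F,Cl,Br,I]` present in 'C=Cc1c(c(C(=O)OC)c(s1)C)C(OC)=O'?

No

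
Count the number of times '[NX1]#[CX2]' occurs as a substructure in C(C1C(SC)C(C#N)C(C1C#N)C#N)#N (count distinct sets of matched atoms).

[NX1]#[CX2] is the SMARTS for a nitrile: a nitrogen triple-bonded to a two-connected carbon.
The molecule carries 4 separate instances of a nitrile (-C#N) meeting every constraint; each maps to a distinct set of atoms, giving 4 matches.

4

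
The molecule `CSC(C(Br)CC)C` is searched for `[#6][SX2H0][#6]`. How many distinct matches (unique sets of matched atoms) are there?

[#6][SX2H0][#6] is the SMARTS for a thioether: an aliphatic sulfur bridging two carbons with no H on the sulfur.
Exactly one fragment in the molecule meets all constraints, giving 1 match.

1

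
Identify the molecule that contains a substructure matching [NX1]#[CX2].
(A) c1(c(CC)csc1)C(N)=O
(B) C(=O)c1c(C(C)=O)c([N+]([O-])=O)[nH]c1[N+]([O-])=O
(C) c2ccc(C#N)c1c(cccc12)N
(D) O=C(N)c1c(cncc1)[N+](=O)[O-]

[NX1]#[CX2] describes a nitrogen triple-bonded to a two-connected carbon (a nitrile).
(A) has a primary amide (-C(=O)NH2) but the nitrogen is NX3, not NX1.
(B) has a nitro group (-[N+](=O)[O-]) but there is no C#N triple bond.
(C) contains a nitrile (-C#N), which satisfies every atom and bond constraint.
(D) has a nitro group (-[N+](=O)[O-]) but there is no C#N triple bond.
So the answer is (C).

C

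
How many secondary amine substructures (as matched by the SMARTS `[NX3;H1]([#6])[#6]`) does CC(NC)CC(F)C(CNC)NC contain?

3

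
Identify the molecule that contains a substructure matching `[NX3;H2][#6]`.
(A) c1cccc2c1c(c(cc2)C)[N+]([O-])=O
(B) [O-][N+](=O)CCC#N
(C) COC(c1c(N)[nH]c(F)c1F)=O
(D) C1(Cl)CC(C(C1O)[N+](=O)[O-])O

[NX3;H2][#6] describes a trivalent nitrogen with two H attached to carbon (a primary amine).
(A) has a nitro group (-[N+](=O)[O-]) but the nitrogen is [N+] with no H, not NX3H2.
(B) has a nitrile (-C#N) but the nitrogen is NX1 (triple-bonded), not NX3 with two H.
(C) contains a primary amino group (-NH2), which satisfies every atom and bond constraint.
(D) has a nitro group (-[N+](=O)[O-]) but the nitrogen is [N+] with no H, not NX3H2.
So the answer is (C).

C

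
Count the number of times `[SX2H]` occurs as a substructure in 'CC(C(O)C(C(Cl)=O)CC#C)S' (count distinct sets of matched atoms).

[SX2H] is the SMARTS for a thiol: an aliphatic sulfur with two connections, one being H.
Exactly one fragment in the molecule meets all constraints, giving 1 match.

1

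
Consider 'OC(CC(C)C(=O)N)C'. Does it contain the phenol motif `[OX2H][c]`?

The pattern [OX2H][c] describes a hydroxyl oxygen attached to an aromatic carbon — a phenol.
The closest candidate here is a hydroxyl group (-OH), but the -OH is on an aliphatic carbon, not an aromatic c. No other fragment satisfies the full query, so there is no match.

No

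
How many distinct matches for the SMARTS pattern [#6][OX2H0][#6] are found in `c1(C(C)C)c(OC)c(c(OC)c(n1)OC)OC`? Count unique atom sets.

[#6][OX2H0][#6] is the SMARTS for an ether: an aliphatic oxygen bridging two carbons with no H on the oxygen.
The molecule carries 4 separate instances of a methoxy ether (-OCH3) meeting every constraint; each maps to a distinct set of atoms, giving 4 matches.

4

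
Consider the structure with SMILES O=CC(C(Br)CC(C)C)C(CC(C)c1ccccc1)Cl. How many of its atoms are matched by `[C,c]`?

Check the 20 heavy atoms by environment: 11× C → match; 1× O → no; 6× c (aromatic) → match; 1× Cl → no; 1× Br → no.
Summing the matching environments: 11 + 6 = 17 matching atoms.

17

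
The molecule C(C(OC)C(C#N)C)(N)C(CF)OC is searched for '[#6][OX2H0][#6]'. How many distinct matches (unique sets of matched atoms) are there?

2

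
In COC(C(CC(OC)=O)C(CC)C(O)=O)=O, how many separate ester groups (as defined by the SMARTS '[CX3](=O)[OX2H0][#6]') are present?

[CX3](=O)[OX2H0][#6] is the SMARTS for an ester: a carbonyl carbon bonded to an oxygen that is itself bonded to carbon (no H on that O).
The molecule carries 2 separate instances of a methyl-ester group (-C(=O)OCH3) meeting every constraint; each maps to a distinct set of atoms, giving 2 matches.

2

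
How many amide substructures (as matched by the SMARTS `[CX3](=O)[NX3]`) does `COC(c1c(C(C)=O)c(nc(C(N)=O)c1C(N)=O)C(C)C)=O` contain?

[CX3](=O)[NX3] is the SMARTS for an amide: a carbonyl carbon bonded to a trivalent nitrogen.
The molecule carries 2 separate instances of a primary amide (-C(=O)NH2) meeting every constraint; each maps to a distinct set of atoms, giving 2 matches.

2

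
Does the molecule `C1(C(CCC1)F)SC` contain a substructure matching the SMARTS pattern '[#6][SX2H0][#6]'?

The pattern [#6][SX2H0][#6] describes an aliphatic sulfur bridging two carbons with no H on the sulfur — a thioether.
The molecule carries a methylthio ether (-SCH3), whose atoms satisfy every constraint of the query, so the pattern matches.

Yes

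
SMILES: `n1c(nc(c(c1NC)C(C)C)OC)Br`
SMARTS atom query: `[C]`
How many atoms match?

The query [C] means: uppercase C matches aliphatic (non-aromatic) carbon only.
Check the 14 heavy atoms by environment: 2× n (aromatic) → no; 4× c (aromatic) → no; 5× C → match; 1× Br → no; 1× N → no; 1× O → no.
That gives 5 matching atoms.

5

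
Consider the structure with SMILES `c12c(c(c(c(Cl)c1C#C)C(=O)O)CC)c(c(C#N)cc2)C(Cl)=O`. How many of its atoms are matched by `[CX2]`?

3

The query [CX2] means: C with X2: aliphatic carbon with exactly 2 total connections.
Check the 23 heavy atoms by environment: 10× c (aromatic, X3) → no; 2× C (X3) → no; 2× O (X1) → no; 1× O (X2) → no; 3× C (X2) → match; 1× N (X1) → no; 2× Cl (X1) → no; 2× C (X4) → no.
That gives 3 matching atoms.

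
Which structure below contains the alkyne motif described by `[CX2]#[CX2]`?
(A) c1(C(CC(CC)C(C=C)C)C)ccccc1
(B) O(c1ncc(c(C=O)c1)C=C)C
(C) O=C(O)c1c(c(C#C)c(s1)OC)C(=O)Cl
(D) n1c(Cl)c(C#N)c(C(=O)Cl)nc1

C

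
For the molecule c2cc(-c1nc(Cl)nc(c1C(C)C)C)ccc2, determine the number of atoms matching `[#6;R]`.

10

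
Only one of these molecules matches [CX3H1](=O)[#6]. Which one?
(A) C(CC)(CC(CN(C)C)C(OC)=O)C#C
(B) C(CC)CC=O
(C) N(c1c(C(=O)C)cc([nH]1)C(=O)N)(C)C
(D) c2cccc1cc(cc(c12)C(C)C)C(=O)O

[CX3H1](=O)[#6] describes an sp2 carbon with one H, double-bonded to O and single-bonded to carbon (an aldehyde).
(A) has a methyl-ester group (-C(=O)OCH3) but the carbonyl carbon has H0, not H1.
(B) contains an aldehyde (-CHO), which satisfies every atom and bond constraint.
(C) has an acetyl/ketone group (-C(=O)CH3) but the carbonyl carbon has H0 (two carbon neighbours), not H1.
(D) has a carboxylic acid group (-C(=O)OH) but the carbonyl carbon has H0 and is bonded to O, not H1.
So the answer is (B).

B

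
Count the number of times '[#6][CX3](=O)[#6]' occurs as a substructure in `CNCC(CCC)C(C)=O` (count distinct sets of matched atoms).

1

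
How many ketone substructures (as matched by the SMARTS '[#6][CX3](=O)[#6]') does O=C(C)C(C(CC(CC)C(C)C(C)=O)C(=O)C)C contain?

[#6][CX3](=O)[#6] is the SMARTS for a ketone: a carbonyl carbon (no H) flanked by two carbons.
The molecule carries 3 separate instances of an acetyl/ketone group (-C(=O)CH3) meeting every constraint; each maps to a distinct set of atoms, giving 3 matches.

3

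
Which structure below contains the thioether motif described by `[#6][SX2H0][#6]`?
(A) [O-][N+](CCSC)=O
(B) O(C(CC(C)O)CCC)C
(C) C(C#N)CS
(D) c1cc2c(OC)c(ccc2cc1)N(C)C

A

[#6][SX2H0][#6] describes an aliphatic sulfur bridging two carbons with no H on the sulfur (a thioether).
(A) contains a methylthio ether (-SCH3), which satisfies every atom and bond constraint.
(B) has a methoxy ether (-OCH3) but the bridging atom is O, not S.
(C) has a thiol (-SH) but the sulfur has H1, not H0 bridging two carbons.
(D) has a methoxy ether (-OCH3) but the bridging atom is O, not S.
So the answer is (A).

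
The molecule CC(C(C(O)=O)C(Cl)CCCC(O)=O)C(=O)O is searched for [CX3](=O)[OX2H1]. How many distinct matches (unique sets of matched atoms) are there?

3

[CX3](=O)[OX2H1] is the SMARTS for a carboxylic acid: an sp2 carbon double-bonded to O and single-bonded to an -OH oxygen.
The molecule carries 3 separate instances of a carboxylic acid group (-C(=O)OH) meeting every constraint; each maps to a distinct set of atoms, giving 3 matches.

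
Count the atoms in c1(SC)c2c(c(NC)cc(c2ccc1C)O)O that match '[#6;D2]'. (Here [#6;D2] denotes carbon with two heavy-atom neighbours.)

Check the 17 heavy atoms by environment: 7× c (aromatic, D3) → no; 3× c (aromatic, D2) → match; 1× S (D2) → no; 3× C (D1) → no; 1× N (D2) → no; 2× O (D1) → no.
That gives 3 matching atoms.

3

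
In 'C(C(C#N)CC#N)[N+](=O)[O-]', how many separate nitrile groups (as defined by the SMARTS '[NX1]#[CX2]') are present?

[NX1]#[CX2] is the SMARTS for a nitrile: a nitrogen triple-bonded to a two-connected carbon.
The molecule carries 2 separate instances of a nitrile (-C#N) meeting every constraint; each maps to a distinct set of atoms, giving 2 matches.

2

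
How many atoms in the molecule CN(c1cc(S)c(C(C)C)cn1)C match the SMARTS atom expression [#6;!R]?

5

Check the 13 heavy atoms by environment: 1× n (aromatic, in 6-ring) → no; 5× c (aromatic, in 6-ring) → no; 5× C (acyclic) → match; 1× N (acyclic) → no; 1× S (acyclic) → no.
That gives 5 matching atoms.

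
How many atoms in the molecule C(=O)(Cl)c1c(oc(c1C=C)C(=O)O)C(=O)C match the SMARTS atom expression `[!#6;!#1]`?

6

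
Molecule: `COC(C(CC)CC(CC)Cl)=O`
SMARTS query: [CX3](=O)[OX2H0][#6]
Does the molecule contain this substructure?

Yes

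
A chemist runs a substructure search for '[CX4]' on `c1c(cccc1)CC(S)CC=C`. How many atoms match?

3

Check the 12 heavy atoms by environment: 3× C (X4) → match; 6× c (aromatic, X3) → no; 2× C (X3) → no; 1× S (X2) → no.
That gives 3 matching atoms.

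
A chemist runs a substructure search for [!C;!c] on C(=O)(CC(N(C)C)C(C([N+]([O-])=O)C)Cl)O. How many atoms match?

Check the 15 heavy atoms by environment: 8× C → no; 1× N (charge +1) → match; 1× O (charge -1) → match; 3× O → match; 1× N → match; 1× Cl → match.
Summing the matching environments: 1 + 1 + 3 + 1 + 1 = 7 matching atoms.

7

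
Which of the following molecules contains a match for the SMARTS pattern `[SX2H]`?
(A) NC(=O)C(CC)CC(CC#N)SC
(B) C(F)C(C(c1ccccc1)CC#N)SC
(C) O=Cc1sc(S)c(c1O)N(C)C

C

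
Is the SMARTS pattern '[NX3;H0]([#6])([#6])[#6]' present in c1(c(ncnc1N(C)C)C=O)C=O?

Yes

The pattern [NX3;H0]([#6])([#6])[#6] describes a trivalent nitrogen with no H, bonded to three carbons — a tertiary amine.
The molecule carries a dimethylamino group (-N(CH3)2), whose atoms satisfy every constraint of the query, so the pattern matches.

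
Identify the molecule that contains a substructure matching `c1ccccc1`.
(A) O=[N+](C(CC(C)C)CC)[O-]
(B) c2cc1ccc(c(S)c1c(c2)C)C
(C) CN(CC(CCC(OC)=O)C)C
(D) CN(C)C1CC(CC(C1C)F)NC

B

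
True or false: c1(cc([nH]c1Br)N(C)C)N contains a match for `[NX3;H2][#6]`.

The pattern [NX3;H2][#6] describes a trivalent nitrogen with two H attached to carbon — a primary amine.
The molecule carries a primary amino group (-NH2), whose atoms satisfy every constraint of the query, so the pattern matches.

True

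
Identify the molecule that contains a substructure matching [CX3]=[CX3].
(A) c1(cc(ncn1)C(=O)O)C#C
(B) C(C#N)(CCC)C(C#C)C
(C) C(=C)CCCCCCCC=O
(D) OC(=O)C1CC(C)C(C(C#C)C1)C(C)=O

C

[CX3]=[CX3] describes a non-aromatic C=C double bond between two sp2 carbons (an alkene).
(A) has an ethynyl group (-C#CH) but the C-C bond is a triple bond, not a double bond.
(B) has an ethynyl group (-C#CH) but the C-C bond is a triple bond, not a double bond.
(C) contains a vinyl group (-CH=CH2), which satisfies every atom and bond constraint.
(D) has an ethynyl group (-C#CH) but the C-C bond is a triple bond, not a double bond.
So the answer is (C).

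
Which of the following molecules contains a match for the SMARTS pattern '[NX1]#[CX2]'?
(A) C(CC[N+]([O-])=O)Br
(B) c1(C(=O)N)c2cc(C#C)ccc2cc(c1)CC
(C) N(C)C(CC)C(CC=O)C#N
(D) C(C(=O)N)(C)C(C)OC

C

[NX1]#[CX2] describes a nitrogen triple-bonded to a two-connected carbon (a nitrile).
(A) has a nitro group (-[N+](=O)[O-]) but there is no C#N triple bond.
(B) has a primary amide (-C(=O)NH2) but the nitrogen is NX3, not NX1.
(C) contains a nitrile (-C#N), which satisfies every atom and bond constraint.
(D) has a primary amide (-C(=O)NH2) but the nitrogen is NX3, not NX1.
So the answer is (C).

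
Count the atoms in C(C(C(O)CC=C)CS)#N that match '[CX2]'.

1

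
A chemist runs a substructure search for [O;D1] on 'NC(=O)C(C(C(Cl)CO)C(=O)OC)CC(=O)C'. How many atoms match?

The query [O;D1] means: aliphatic oxygen bonded to exactly one heavy atom.
Check the 17 heavy atoms by environment: 2× C (D2) → no; 6× C (D3) → no; 4× O (D1) → match; 2× C (D1) → no; 1× O (D2) → no; 1× Cl (D1) → no; 1× N (D1) → no.
That gives 4 matching atoms.

4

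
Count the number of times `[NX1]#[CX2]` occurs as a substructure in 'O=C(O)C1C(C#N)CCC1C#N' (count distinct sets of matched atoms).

2

[NX1]#[CX2] is the SMARTS for a nitrile: a nitrogen triple-bonded to a two-connected carbon.
The molecule carries 2 separate instances of a nitrile (-C#N) meeting every constraint; each maps to a distinct set of atoms, giving 2 matches.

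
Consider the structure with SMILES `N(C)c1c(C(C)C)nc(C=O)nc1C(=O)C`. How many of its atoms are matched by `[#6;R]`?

4

The query [#6;R] means: carbon that is part of a ring.
Check the 16 heavy atoms by environment: 2× n (aromatic, in 6-ring) → no; 4× c (aromatic, in 6-ring) → match; 7× C (acyclic) → no; 2× O (acyclic) → no; 1× N (acyclic) → no.
That gives 4 matching atoms.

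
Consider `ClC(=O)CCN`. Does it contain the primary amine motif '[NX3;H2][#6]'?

Yes

The pattern [NX3;H2][#6] describes a trivalent nitrogen with two H attached to carbon — a primary amine.
The molecule carries a primary amino group (-NH2), whose atoms satisfy every constraint of the query, so the pattern matches.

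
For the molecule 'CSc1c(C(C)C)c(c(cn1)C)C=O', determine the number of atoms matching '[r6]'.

6

Check the 14 heavy atoms by environment: 1× n (aromatic, in 6-ring) → match; 5× c (aromatic, in 6-ring) → match; 6× C (acyclic) → no; 1× S (acyclic) → no; 1× O (acyclic) → no.
Summing the matching environments: 1 + 5 = 6 matching atoms.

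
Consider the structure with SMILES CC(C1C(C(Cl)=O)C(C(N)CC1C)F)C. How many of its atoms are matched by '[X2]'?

0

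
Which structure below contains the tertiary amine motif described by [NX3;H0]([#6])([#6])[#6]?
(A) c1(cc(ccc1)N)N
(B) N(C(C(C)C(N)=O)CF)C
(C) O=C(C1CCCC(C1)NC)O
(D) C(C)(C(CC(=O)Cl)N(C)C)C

D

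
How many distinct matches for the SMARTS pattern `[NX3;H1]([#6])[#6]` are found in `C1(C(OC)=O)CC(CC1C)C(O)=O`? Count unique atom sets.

0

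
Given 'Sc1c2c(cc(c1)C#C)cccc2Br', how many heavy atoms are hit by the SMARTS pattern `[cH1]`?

5

The query [cH1] means: aromatic carbon bearing exactly one hydrogen.
Check the 14 heavy atoms by environment: 5× c (aromatic, H0) → no; 5× c (aromatic, H1) → match; 1× S (H1) → no; 1× C (H0) → no; 1× C (H1) → no; 1× Br (H0) → no.
That gives 5 matching atoms.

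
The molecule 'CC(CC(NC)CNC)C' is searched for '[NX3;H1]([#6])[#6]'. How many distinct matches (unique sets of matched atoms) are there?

2

[NX3;H1]([#6])[#6] is the SMARTS for a secondary amine: a trivalent nitrogen with one H, bonded to two carbons.
The molecule carries 2 separate instances of an N-methylamino group (-NHCH3) meeting every constraint; each maps to a distinct set of atoms, giving 2 matches.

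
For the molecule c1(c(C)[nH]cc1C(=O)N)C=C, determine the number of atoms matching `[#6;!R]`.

4

Check the 11 heavy atoms by environment: 1× n (aromatic, in 5-ring) → no; 4× c (aromatic, in 5-ring) → no; 4× C (acyclic) → match; 1× O (acyclic) → no; 1× N (acyclic) → no.
That gives 4 matching atoms.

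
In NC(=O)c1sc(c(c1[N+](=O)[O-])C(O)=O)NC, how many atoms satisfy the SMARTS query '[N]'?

The query [N] means: uppercase N matches aliphatic (non-aromatic) nitrogen only.
Check the 16 heavy atoms by environment: 1× s (aromatic) → no; 4× c (aromatic) → no; 3× C → no; 4× O → no; 2× N → match; 1× N (charge +1) → match; 1× O (charge -1) → no.
Summing the matching environments: 2 + 1 = 3 matching atoms.

3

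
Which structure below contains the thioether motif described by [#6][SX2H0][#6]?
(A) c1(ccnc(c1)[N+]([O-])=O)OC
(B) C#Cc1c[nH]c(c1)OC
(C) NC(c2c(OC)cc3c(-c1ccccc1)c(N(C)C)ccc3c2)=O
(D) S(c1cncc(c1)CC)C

[#6][SX2H0][#6] describes an aliphatic sulfur bridging two carbons with no H on the sulfur (a thioether).
(A) has a methoxy ether (-OCH3) but the bridging atom is O, not S.
(B) has a methoxy ether (-OCH3) but the bridging atom is O, not S.
(C) has a methoxy ether (-OCH3) but the bridging atom is O, not S.
(D) contains a methylthio ether (-SCH3), which satisfies every atom and bond constraint.
So the answer is (D).

D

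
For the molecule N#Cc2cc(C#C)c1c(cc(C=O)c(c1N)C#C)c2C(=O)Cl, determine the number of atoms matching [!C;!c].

The query [!C;!c] means: neither aliphatic nor aromatic carbon — same as [!#6].
Check the 22 heavy atoms by environment: 10× c (aromatic) → no; 7× C → no; 2× O → match; 1× Cl → match; 2× N → match.
Summing the matching environments: 2 + 1 + 2 = 5 matching atoms.

5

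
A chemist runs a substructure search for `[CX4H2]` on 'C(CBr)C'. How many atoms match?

Check the 4 heavy atoms by environment: 2× C (H2, X4) → match; 1× Br (H0, X1) → no; 1× C (H3, X4) → no.
That gives 2 matching atoms.

2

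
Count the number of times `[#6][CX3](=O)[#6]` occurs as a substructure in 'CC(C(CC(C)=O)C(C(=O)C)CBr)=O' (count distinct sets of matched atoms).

[#6][CX3](=O)[#6] is the SMARTS for a ketone: a carbonyl carbon (no H) flanked by two carbons.
The molecule carries 3 separate instances of an acetyl/ketone group (-C(=O)CH3) meeting every constraint; each maps to a distinct set of atoms, giving 3 matches.

3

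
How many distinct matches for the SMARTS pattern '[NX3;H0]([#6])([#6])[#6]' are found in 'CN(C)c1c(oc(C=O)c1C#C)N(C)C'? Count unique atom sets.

2

[NX3;H0]([#6])([#6])[#6] is the SMARTS for a tertiary amine: a trivalent nitrogen with no H, bonded to three carbons.
The molecule carries 2 separate instances of a dimethylamino group (-N(CH3)2) meeting every constraint; each maps to a distinct set of atoms, giving 2 matches.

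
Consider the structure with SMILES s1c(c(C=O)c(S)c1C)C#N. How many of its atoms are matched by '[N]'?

The query [N] means: uppercase N matches aliphatic (non-aromatic) nitrogen only.
Check the 11 heavy atoms by environment: 1× s (aromatic) → no; 4× c (aromatic) → no; 3× C → no; 1× N → match; 1× S → no; 1× O → no.
That gives 1 matching atom.

1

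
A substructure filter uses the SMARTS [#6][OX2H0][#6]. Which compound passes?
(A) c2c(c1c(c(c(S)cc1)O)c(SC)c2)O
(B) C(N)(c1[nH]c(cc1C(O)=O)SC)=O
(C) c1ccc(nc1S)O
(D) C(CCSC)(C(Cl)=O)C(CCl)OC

D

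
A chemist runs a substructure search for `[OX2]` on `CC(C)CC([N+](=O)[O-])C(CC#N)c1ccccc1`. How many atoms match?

The query [OX2] means: aliphatic oxygen with two total connections — ether, hydroxyl, or ester single-bond O.
Check the 18 heavy atoms by environment: 7× C (X4) → no; 6× c (aromatic, X3) → no; 1× N (charge +1, X3) → no; 1× O (charge -1, X1) → no; 1× O (X1) → no; 1× C (X2) → no; 1× N (X1) → no.
No environment satisfies the query, so 0 matching atoms.

0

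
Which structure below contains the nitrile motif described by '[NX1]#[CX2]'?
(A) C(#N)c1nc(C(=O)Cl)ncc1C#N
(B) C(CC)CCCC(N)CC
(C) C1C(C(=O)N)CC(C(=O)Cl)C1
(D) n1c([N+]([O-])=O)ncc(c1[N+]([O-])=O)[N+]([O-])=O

A

[NX1]#[CX2] describes a nitrogen triple-bonded to a two-connected carbon (a nitrile).
(A) contains a nitrile (-C#N), which satisfies every atom and bond constraint.
(B) has a primary amino group (-NH2) but the nitrogen is NX3 (three connections), not NX1 triple-bonded.
(C) has a primary amide (-C(=O)NH2) but the nitrogen is NX3, not NX1.
(D) has a nitro group (-[N+](=O)[O-]) but there is no C#N triple bond.
So the answer is (A).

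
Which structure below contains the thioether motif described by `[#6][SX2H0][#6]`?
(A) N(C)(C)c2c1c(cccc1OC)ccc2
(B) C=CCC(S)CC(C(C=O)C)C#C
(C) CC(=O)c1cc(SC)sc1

C

[#6][SX2H0][#6] describes an aliphatic sulfur bridging two carbons with no H on the sulfur (a thioether).
(A) has a methoxy ether (-OCH3) but the bridging atom is O, not S.
(B) has a thiol (-SH) but the sulfur has H1, not H0 bridging two carbons.
(C) contains a methylthio ether (-SCH3), which satisfies every atom and bond constraint.
So the answer is (C).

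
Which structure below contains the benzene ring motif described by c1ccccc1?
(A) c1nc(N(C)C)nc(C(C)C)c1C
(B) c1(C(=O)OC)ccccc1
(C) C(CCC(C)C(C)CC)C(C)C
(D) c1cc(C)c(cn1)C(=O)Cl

B

c1ccccc1 describes six aromatic carbons in a ring (a benzene ring).
(A) has a methyl group (-CH3) but no six-membered all-carbon aromatic ring is present.
(B) contains the required atom environment, so the pattern matches.
(C) has a methyl group (-CH3) but no six-membered all-carbon aromatic ring is present.
(D) has a methyl group (-CH3) but no six-membered all-carbon aromatic ring is present.
So the answer is (B).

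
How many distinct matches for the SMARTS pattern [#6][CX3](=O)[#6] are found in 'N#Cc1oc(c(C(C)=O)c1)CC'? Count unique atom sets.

1

[#6][CX3](=O)[#6] is the SMARTS for a ketone: a carbonyl carbon (no H) flanked by two carbons.
Exactly one fragment in the molecule meets all constraints, giving 1 match.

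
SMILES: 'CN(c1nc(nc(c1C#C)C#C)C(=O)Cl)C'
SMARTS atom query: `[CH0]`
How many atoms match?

3

The query [CH0] means: aliphatic carbon with no attached hydrogen.
Check the 16 heavy atoms by environment: 2× n (aromatic, H0) → no; 4× c (aromatic, H0) → no; 3× C (H0) → match; 2× C (H1) → no; 1× O (H0) → no; 1× Cl (H0) → no; 1× N (H0) → no; 2× C (H3) → no.
That gives 3 matching atoms.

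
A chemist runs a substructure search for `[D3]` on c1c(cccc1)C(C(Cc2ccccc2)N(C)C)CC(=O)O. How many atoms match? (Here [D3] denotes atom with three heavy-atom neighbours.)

6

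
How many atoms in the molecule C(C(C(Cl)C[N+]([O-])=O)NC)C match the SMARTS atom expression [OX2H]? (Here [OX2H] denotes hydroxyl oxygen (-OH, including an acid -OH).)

0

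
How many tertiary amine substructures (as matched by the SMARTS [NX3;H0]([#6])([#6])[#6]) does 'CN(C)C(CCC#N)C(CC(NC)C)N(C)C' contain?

2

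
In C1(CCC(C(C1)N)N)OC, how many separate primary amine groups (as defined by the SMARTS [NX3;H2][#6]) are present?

2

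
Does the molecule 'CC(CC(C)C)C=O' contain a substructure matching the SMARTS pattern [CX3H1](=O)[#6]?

Yes

The pattern [CX3H1](=O)[#6] describes an sp2 carbon with one H, double-bonded to O and single-bonded to carbon — an aldehyde.
The molecule carries an aldehyde (-CHO), whose atoms satisfy every constraint of the query, so the pattern matches.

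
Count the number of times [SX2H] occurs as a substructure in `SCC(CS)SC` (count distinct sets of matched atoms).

2

[SX2H] is the SMARTS for a thiol: an aliphatic sulfur with two connections, one being H.
The molecule carries 2 separate instances of a thiol (-SH) meeting every constraint; each maps to a distinct set of atoms, giving 2 matches.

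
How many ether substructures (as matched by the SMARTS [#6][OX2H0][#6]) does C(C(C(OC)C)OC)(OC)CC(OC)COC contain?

5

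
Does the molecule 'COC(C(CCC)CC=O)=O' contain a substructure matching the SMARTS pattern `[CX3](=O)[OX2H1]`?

The pattern [CX3](=O)[OX2H1] describes an sp2 carbon double-bonded to O and single-bonded to an -OH oxygen — a carboxylic acid.
The closest candidate here is a methyl-ester group (-C(=O)OCH3), but the singly-bonded O has no H (OX2H0, not OX2H1). No other fragment satisfies the full query, so there is no match.

No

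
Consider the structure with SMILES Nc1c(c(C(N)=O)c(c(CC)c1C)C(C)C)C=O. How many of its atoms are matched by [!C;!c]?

4

Check the 18 heavy atoms by environment: 6× c (aromatic) → no; 8× C → no; 2× O → match; 2× N → match.
Summing the matching environments: 2 + 2 = 4 matching atoms.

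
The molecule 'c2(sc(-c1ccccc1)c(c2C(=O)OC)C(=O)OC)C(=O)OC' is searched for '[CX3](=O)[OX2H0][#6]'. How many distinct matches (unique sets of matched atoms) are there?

[CX3](=O)[OX2H0][#6] is the SMARTS for an ester: a carbonyl carbon bonded to an oxygen that is itself bonded to carbon (no H on that O).
The molecule carries 3 separate instances of a methyl-ester group (-C(=O)OCH3) meeting every constraint; each maps to a distinct set of atoms, giving 3 matches.

3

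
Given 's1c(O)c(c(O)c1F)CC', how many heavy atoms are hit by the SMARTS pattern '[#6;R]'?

The query [#6;R] means: carbon that is part of a ring.
Check the 10 heavy atoms by environment: 1× s (aromatic, in 5-ring) → no; 4× c (aromatic, in 5-ring) → match; 2× O (acyclic) → no; 1× F (acyclic) → no; 2× C (acyclic) → no.
That gives 4 matching atoms.

4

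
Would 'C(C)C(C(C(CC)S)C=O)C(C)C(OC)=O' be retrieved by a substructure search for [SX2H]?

Yes

The pattern [SX2H] describes an aliphatic sulfur with two connections, one being H — a thiol.
The molecule carries a thiol (-SH), whose atoms satisfy every constraint of the query, so the pattern matches.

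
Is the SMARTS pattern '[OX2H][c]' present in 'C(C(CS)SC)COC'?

No

The pattern [OX2H][c] describes a hydroxyl oxygen attached to an aromatic carbon — a phenol.
The closest candidate here is a methoxy ether (-OCH3), but the oxygen has H0, not H1. No other fragment satisfies the full query, so there is no match.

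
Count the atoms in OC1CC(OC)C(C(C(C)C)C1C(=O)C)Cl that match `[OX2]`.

The query [OX2] means: aliphatic oxygen with two total connections — ether, hydroxyl, or ester single-bond O.
Check the 16 heavy atoms by environment: 11× C (X4) → no; 2× O (X2) → match; 1× C (X3) → no; 1× O (X1) → no; 1× Cl (X1) → no.
That gives 2 matching atoms.

2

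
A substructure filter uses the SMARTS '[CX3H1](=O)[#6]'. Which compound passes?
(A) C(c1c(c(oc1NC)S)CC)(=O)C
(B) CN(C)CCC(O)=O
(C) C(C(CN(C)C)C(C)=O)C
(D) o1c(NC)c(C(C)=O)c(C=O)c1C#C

D

[CX3H1](=O)[#6] describes an sp2 carbon with one H, double-bonded to O and single-bonded to carbon (an aldehyde).
(A) has an acetyl/ketone group (-C(=O)CH3) but the carbonyl carbon has H0 (two carbon neighbours), not H1.
(B) has a carboxylic acid group (-C(=O)OH) but the carbonyl carbon has H0 and is bonded to O, not H1.
(C) has an acetyl/ketone group (-C(=O)CH3) but the carbonyl carbon has H0 (two carbon neighbours), not H1.
(D) contains an aldehyde (-CHO), which satisfies every atom and bond constraint.
So the answer is (D).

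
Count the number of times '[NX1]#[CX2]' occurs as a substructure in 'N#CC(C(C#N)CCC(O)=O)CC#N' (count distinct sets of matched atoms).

[NX1]#[CX2] is the SMARTS for a nitrile: a nitrogen triple-bonded to a two-connected carbon.
The molecule carries 3 separate instances of a nitrile (-C#N) meeting every constraint; each maps to a distinct set of atoms, giving 3 matches.

3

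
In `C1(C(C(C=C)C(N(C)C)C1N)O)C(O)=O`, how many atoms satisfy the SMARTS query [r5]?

Check the 15 heavy atoms by environment: 5× C (in 5-ring) → match; 2× N (acyclic) → no; 5× C (acyclic) → no; 3× O (acyclic) → no.
That gives 5 matching atoms.

5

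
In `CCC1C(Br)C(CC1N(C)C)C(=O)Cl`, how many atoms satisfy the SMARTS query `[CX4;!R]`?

The query [CX4;!R] means: aliphatic carbon with four total connections, not in a ring.
Check the 14 heavy atoms by environment: 5× C (X4, in 5-ring) → no; 1× Br (X1, acyclic) → no; 1× N (X3, acyclic) → no; 4× C (X4, acyclic) → match; 1× C (X3, acyclic) → no; 1× O (X1, acyclic) → no; 1× Cl (X1, acyclic) → no.
That gives 4 matching atoms.

4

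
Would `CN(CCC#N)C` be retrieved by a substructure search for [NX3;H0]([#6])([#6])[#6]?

Yes

The pattern [NX3;H0]([#6])([#6])[#6] describes a trivalent nitrogen with no H, bonded to three carbons — a tertiary amine.
The molecule carries a dimethylamino group (-N(CH3)2), whose atoms satisfy every constraint of the query, so the pattern matches.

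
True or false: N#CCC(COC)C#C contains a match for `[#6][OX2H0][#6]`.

The pattern [#6][OX2H0][#6] describes an aliphatic oxygen bridging two carbons with no H on the oxygen — an ether.
The molecule carries a methoxy ether (-OCH3), whose atoms satisfy every constraint of the query, so the pattern matches.

True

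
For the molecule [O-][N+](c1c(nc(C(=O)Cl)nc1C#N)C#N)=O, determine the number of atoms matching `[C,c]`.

7

The query [C,c] means: comma = OR; matches aliphatic or aromatic carbon — same as #6.
Check the 16 heavy atoms by environment: 2× n (aromatic) → no; 4× c (aromatic) → match; 1× N (charge +1) → no; 1× O (charge -1) → no; 2× O → no; 3× C → match; 2× N → no; 1× Cl → no.
Summing the matching environments: 4 + 3 = 7 matching atoms.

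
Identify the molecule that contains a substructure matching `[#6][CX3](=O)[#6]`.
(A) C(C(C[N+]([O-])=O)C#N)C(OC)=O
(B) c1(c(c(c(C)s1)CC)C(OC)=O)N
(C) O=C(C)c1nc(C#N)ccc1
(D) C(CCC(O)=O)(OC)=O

C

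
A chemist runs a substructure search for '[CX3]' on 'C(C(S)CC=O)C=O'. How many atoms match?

The query [CX3] means: C with X3: aliphatic carbon with exactly 3 total connections.
Check the 8 heavy atoms by environment: 3× C (X4) → no; 2× C (X3) → match; 2× O (X1) → no; 1× S (X2) → no.
That gives 2 matching atoms.

2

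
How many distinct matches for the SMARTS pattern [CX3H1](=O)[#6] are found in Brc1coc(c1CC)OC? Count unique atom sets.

[CX3H1](=O)[#6] is the SMARTS for an aldehyde: an sp2 carbon with one H, double-bonded to O and single-bonded to carbon.
No fragment in the molecule satisfies every constraint, giving 0 matches.

0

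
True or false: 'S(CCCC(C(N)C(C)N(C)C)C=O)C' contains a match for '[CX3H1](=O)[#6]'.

The pattern [CX3H1](=O)[#6] describes an sp2 carbon with one H, double-bonded to O and single-bonded to carbon — an aldehyde.
The molecule carries an aldehyde (-CHO), whose atoms satisfy every constraint of the query, so the pattern matches.

True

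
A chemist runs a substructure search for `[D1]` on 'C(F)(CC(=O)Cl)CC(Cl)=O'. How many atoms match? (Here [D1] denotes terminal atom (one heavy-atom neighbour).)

5

The query [D1] means: atom with exactly one heavy-atom neighbour (degree 1).
Check the 10 heavy atoms by environment: 2× C (D2) → no; 3× C (D3) → no; 2× O (D1) → match; 2× Cl (D1) → match; 1× F (D1) → match.
Summing the matching environments: 2 + 2 + 1 = 5 matching atoms.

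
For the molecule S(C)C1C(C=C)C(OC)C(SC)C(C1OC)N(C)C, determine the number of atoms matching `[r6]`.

6

The query [r6] means: r6 matches atoms in a six-membered ring.
Check the 19 heavy atoms by environment: 6× C (in 6-ring) → match; 2× S (acyclic) → no; 8× C (acyclic) → no; 1× N (acyclic) → no; 2× O (acyclic) → no.
That gives 6 matching atoms.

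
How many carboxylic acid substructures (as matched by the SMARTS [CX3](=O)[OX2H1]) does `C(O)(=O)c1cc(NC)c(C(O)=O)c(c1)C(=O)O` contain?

3

[CX3](=O)[OX2H1] is the SMARTS for a carboxylic acid: an sp2 carbon double-bonded to O and single-bonded to an -OH oxygen.
The molecule carries 3 separate instances of a carboxylic acid group (-C(=O)OH) meeting every constraint; each maps to a distinct set of atoms, giving 3 matches.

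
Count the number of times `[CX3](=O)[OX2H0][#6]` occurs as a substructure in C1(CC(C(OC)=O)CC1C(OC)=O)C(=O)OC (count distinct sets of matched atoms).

3

[CX3](=O)[OX2H0][#6] is the SMARTS for an ester: a carbonyl carbon bonded to an oxygen that is itself bonded to carbon (no H on that O).
The molecule carries 3 separate instances of a methyl-ester group (-C(=O)OCH3) meeting every constraint; each maps to a distinct set of atoms, giving 3 matches.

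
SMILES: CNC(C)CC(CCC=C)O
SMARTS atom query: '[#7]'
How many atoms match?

1

Check the 11 heavy atoms by environment: 9× C → no; 1× O → no; 1× N → match.
That gives 1 matching atom.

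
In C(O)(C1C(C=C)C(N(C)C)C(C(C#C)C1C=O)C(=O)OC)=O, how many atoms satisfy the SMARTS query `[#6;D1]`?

The query [#6;D1] means: carbon bonded to exactly one heavy atom.
Check the 22 heavy atoms by environment: 8× C (D3) → no; 4× O (D1) → no; 1× O (D2) → no; 5× C (D1) → match; 1× N (D3) → no; 3× C (D2) → no.
That gives 5 matching atoms.

5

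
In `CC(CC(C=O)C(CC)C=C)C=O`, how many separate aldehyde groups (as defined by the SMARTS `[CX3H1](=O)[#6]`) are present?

2

[CX3H1](=O)[#6] is the SMARTS for an aldehyde: an sp2 carbon with one H, double-bonded to O and single-bonded to carbon.
The molecule carries 2 separate instances of an aldehyde (-CHO) meeting every constraint; each maps to a distinct set of atoms, giving 2 matches.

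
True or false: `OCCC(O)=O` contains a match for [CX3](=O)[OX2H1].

True

The pattern [CX3](=O)[OX2H1] describes an sp2 carbon double-bonded to O and single-bonded to an -OH oxygen — a carboxylic acid.
The molecule carries a carboxylic acid group (-C(=O)OH), whose atoms satisfy every constraint of the query, so the pattern matches.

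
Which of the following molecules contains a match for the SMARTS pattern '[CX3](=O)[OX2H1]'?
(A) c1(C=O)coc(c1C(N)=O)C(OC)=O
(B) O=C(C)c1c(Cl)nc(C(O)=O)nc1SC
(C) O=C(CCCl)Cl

B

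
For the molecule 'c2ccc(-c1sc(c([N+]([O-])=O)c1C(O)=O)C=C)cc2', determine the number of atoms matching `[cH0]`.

5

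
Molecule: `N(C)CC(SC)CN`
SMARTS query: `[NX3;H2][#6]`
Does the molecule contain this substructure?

The pattern [NX3;H2][#6] describes a trivalent nitrogen with two H attached to carbon — a primary amine.
The molecule carries a primary amino group (-NH2), whose atoms satisfy every constraint of the query, so the pattern matches.

Yes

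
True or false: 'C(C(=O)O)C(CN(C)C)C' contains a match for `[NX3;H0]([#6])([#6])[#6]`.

The pattern [NX3;H0]([#6])([#6])[#6] describes a trivalent nitrogen with no H, bonded to three carbons — a tertiary amine.
The molecule carries a dimethylamino group (-N(CH3)2), whose atoms satisfy every constraint of the query, so the pattern matches.

True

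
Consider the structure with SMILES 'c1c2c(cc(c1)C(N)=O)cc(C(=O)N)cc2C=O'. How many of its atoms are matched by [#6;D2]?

Check the 18 heavy atoms by environment: 5× c (aromatic, D3) → no; 5× c (aromatic, D2) → match; 2× C (D3) → no; 3× O (D1) → no; 2× N (D1) → no; 1× C (D2) → match.
Summing the matching environments: 5 + 1 = 6 matching atoms.

6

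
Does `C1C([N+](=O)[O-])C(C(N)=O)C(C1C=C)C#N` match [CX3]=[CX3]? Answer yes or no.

The pattern [CX3]=[CX3] describes a non-aromatic C=C double bond between two sp2 carbons — an alkene.
The molecule carries a vinyl group (-CH=CH2), whose atoms satisfy every constraint of the query, so the pattern matches.

Yes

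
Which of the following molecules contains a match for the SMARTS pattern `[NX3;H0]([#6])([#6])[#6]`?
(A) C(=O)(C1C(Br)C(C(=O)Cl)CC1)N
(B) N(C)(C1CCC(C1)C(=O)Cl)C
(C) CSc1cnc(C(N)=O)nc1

[NX3;H0]([#6])([#6])[#6] describes a trivalent nitrogen with no H, bonded to three carbons (a tertiary amine).
(A) has a primary amide (-C(=O)NH2) but the amide nitrogen has H2 and only one carbon neighbour.
(B) contains a dimethylamino group (-N(CH3)2), which satisfies every atom and bond constraint.
(C) has a primary amide (-C(=O)NH2) but the amide nitrogen has H2 and only one carbon neighbour.
So the answer is (B).

B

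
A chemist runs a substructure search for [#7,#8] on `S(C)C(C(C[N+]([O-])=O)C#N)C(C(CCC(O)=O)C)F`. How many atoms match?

The query [#7,#8] means: nitrogen or oxygen (comma = OR).
Check the 19 heavy atoms by environment: 11× C → no; 1× N → match; 3× O → match; 1× S → no; 1× N (charge +1) → match; 1× O (charge -1) → match; 1× F → no.
Summing the matching environments: 1 + 3 + 1 + 1 = 6 matching atoms.

6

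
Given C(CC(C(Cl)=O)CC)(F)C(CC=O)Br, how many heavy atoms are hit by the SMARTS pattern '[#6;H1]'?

4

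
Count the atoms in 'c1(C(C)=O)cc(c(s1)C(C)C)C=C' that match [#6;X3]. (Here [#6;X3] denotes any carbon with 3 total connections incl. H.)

7

Check the 13 heavy atoms by environment: 1× s (aromatic, X2) → no; 4× c (aromatic, X3) → match; 3× C (X3) → match; 1× O (X1) → no; 4× C (X4) → no.
Summing the matching environments: 4 + 3 = 7 matching atoms.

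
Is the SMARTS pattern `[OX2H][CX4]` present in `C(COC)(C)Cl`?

No

The pattern [OX2H][CX4] describes a hydroxyl oxygen bound to an sp3 (X4) carbon — an aliphatic alcohol.
The closest candidate here is a methoxy ether (-OCH3), but the oxygen has H0 (ether), not H1. No other fragment satisfies the full query, so there is no match.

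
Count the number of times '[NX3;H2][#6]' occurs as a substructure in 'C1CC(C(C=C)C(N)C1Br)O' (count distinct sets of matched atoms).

1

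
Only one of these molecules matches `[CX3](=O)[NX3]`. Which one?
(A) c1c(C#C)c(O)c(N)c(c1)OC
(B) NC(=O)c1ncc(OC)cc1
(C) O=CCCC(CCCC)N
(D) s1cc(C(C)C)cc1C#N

B

[CX3](=O)[NX3] describes a carbonyl carbon bonded to a trivalent nitrogen (an amide).
(A) has a primary amino group (-NH2) but the -NH2 is not attached to a carbonyl carbon.
(B) contains a primary amide (-C(=O)NH2), which satisfies every atom and bond constraint.
(C) has a primary amino group (-NH2) but the -NH2 is not attached to a carbonyl carbon.
(D) has a nitrile (-C#N) but the nitrile N is NX1 (triple-bonded), not NX3.
So the answer is (B).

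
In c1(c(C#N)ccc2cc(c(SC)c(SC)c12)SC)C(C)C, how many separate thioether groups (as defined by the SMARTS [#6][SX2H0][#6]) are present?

[#6][SX2H0][#6] is the SMARTS for a thioether: an aliphatic sulfur bridging two carbons with no H on the sulfur.
The molecule carries 3 separate instances of a methylthio ether (-SCH3) meeting every constraint; each maps to a distinct set of atoms, giving 3 matches.

3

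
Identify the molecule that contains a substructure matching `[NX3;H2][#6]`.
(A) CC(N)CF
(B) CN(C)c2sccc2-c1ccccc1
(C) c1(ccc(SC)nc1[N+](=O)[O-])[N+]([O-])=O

[NX3;H2][#6] describes a trivalent nitrogen with two H attached to carbon (a primary amine).
(A) contains a primary amino group (-NH2), which satisfies every atom and bond constraint.
(B) has a dimethylamino group (-N(CH3)2) but the nitrogen has H0, not H2.
(C) has a nitro group (-[N+](=O)[O-]) but the nitrogen is [N+] with no H, not NX3H2.
So the answer is (A).

A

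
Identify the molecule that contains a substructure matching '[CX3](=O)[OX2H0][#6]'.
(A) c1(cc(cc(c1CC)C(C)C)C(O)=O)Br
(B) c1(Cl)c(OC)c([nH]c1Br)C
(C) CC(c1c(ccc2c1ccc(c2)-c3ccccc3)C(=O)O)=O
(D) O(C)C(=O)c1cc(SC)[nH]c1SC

[CX3](=O)[OX2H0][#6] describes a carbonyl carbon bonded to an oxygen that is itself bonded to carbon (no H on that O) (an ester).
(A) has a carboxylic acid group (-C(=O)OH) but the singly-bonded O carries H (OX2H1, not H0).
(B) has a methoxy ether (-OCH3) but the ether oxygen is not adjacent to a C=O carbon.
(C) has a carboxylic acid group (-C(=O)OH) but the singly-bonded O carries H (OX2H1, not H0).
(D) contains a methyl-ester group (-C(=O)OCH3), which satisfies every atom and bond constraint.
So the answer is (D).

D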